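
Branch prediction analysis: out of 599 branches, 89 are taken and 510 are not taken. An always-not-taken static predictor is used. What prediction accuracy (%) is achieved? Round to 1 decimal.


Predictor: always-not-taken
Correct predictions = 510
Accuracy = 510 / 599 * 100 = 85.1%

85.1


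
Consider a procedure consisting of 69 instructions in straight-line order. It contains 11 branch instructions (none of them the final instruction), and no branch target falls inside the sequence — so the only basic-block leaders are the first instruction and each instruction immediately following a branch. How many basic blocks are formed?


With no in-sequence branch targets, the leaders are the first instruction plus the instruction after each branch.
Number of basic blocks = branches + 1
= 11 + 1 = 12

12


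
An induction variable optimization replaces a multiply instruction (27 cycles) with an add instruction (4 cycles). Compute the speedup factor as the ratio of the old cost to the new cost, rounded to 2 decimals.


Ratio = mult_cost / add_cost = 27 / 4 = 6.75

6.75


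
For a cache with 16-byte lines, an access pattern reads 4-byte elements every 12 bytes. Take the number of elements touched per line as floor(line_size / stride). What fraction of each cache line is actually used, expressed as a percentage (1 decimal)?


Elements per cache line = floor(16 / 12) = 1
Bytes used = 1 * 4 = 4
Utilization = 4 / 16 * 100 = 25.0%

25.0


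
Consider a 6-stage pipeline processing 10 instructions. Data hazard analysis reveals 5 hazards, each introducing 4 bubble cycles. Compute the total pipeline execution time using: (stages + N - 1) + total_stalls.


Base cycles = 6 + 10 - 1 = 15
Total stalls = 5 * 4 = 20
Total = 15 + 20 = 35

35


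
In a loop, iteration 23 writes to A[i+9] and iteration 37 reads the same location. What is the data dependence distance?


Distance = read iteration - write iteration
= 37 - 23 = 14

14


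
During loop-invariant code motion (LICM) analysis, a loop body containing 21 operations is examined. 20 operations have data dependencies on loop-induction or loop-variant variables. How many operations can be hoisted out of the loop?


Invariant candidates = total - loop-dependent
= 21 - 20 = 1

1


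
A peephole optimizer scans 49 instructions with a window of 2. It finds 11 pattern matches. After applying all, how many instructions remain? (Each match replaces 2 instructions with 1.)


Each match removes 1 instructions.
Total removed = 11 * 1 = 11
Remaining = 49 - 11 = 38

38


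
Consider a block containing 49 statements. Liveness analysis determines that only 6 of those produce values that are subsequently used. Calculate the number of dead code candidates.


Dead code = total statements - live definitions
= 49 - 6 = 43

43


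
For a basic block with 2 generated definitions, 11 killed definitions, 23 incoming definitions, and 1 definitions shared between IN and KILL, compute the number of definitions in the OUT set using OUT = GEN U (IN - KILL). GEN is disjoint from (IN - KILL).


IN - KILL: 23 - 1 = 22 surviving definitions
OUT = GEN + surviving = 2 + 22 = 24

24


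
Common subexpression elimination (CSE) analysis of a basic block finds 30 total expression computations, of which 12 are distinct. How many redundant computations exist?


CSE count = total expressions - unique expressions
= 30 - 12 = 18

18


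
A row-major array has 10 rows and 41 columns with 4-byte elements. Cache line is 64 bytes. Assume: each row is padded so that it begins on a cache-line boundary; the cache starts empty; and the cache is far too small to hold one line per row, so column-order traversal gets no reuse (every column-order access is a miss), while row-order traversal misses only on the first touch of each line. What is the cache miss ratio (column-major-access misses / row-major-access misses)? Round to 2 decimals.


Each row occupies 41 * 4 = 164 bytes and starts on a line boundary, so it spans ceil(164 / 64) = 3 cache lines.
Row-major traversal misses (one per line touched): 10 * ceil(41 * 4 / 64) = 30
Column-major traversal misses (no reuse, every access misses): 10 * 41 = 410
Ratio = 410 / 30 = 13.67

13.67


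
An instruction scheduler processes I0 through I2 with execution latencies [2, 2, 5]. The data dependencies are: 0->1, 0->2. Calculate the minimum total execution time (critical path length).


Compute longest path through dependency graph: dist(Ik) = max over predecessors of dist + latency(Ik).
dist(I0) = latency 2 = 2
dist(I1) = dist(I0) + 2 = 2 + 2 = 4
dist(I2) = dist(I0) + 5 = 2 + 5 = 7
Critical path = max dist = 7

7


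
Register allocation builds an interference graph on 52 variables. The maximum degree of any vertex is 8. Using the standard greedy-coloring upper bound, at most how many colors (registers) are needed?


Greedy coloring never needs more than (max_degree + 1) colors: when coloring a vertex, at most max_degree neighbors are already colored.
Upper bound = 8 + 1 = 9

9


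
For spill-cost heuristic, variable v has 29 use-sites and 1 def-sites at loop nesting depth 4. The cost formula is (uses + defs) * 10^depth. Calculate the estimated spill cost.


uses + defs = 29 + 1 = 30
10^4 = 10000
Spill cost = 30 * 10000 = 300000

300000


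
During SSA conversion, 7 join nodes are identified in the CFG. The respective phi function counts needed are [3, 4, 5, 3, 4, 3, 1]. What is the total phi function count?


Total phi functions = sum of phi functions at each join node
= 3 + 4 + 5 + 3 + 4 + 3 + 1 = 23

23


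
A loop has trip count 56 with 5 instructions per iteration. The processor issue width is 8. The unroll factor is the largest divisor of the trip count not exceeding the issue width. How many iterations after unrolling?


Largest divisor of 56 <= 8 is 8
New iterations = 56 / 8 = 7

7


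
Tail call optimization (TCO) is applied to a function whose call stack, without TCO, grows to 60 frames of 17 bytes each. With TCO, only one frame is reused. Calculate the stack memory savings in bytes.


Without TCO: 60 * 17 = 1020 bytes
With TCO: reuse 1 frame = 17 bytes
Savings = 1020 - 17 = 1003

1003


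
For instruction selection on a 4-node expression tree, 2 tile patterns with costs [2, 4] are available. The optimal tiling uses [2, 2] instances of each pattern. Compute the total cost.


Total cost = sum(count_i * cost_i)
= 2*2 + 2*4
= 12

12


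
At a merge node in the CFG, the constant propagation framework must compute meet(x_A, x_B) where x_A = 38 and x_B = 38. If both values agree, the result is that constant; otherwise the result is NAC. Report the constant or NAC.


Meet operation: if both paths give the same constant, result is that constant; if they differ, result is NAC (not-a-constant).
Path A: 38, Path B: 38 -> equal
Result: constant -> 38

38


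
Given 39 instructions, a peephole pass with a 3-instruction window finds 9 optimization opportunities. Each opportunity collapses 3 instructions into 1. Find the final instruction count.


Each match removes 2 instructions.
Total removed = 9 * 2 = 18
Remaining = 39 - 18 = 21

21


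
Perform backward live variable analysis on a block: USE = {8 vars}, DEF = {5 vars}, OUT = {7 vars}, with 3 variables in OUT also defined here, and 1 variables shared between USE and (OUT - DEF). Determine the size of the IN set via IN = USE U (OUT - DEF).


OUT - DEF: 7 - 3 = 4
|IN| = |USE| + |OUT - DEF| - |USE ∩ (OUT - DEF)| = 8 + 4 - 1 = 11

11


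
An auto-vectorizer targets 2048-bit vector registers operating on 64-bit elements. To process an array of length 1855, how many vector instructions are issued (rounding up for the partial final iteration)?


Width = 2048 / 64 = 32 elements per vector op
Iterations = ceil(1855 / 32) = 58

58


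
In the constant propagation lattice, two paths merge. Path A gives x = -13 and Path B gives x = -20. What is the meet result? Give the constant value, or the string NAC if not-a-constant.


Meet operation: if both paths give the same constant, result is that constant; if they differ, result is NAC (not-a-constant).
Path A: -13, Path B: -20 -> differ
Result: not-a-constant -> NAC

NAC


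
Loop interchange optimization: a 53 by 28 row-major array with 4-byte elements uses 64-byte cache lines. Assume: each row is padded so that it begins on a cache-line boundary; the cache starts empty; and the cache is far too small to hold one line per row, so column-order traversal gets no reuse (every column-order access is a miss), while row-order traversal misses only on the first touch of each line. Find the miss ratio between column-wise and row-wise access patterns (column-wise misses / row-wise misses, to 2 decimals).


Each row occupies 28 * 4 = 112 bytes and starts on a line boundary, so it spans ceil(112 / 64) = 2 cache lines.
Row-major traversal misses (one per line touched): 53 * ceil(28 * 4 / 64) = 106
Column-major traversal misses (no reuse, every access misses): 53 * 28 = 1484
Ratio = 1484 / 106 = 14.0

14.0


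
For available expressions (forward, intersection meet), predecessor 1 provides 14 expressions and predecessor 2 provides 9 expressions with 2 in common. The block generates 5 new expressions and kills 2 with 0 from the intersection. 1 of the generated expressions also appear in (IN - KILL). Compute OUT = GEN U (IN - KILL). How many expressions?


IN = intersection of predecessors = 2
IN - KILL = 2 - 0 = 2
|OUT| = |GEN| + |IN - KILL| - |GEN ∩ (IN - KILL)| = 5 + 2 - 1 = 6

6


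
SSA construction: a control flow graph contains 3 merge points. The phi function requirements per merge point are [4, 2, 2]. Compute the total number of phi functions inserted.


Total phi functions = sum of phi functions at each join node
= 4 + 2 + 2 = 8

8


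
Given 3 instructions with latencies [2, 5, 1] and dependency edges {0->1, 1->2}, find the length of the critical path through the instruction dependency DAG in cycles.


Compute longest path through dependency graph: dist(Ik) = max over predecessors of dist + latency(Ik).
dist(I0) = latency 2 = 2
dist(I1) = dist(I0) + 5 = 2 + 5 = 7
dist(I2) = dist(I1) + 1 = 7 + 1 = 8
Critical path = max dist = 8

8


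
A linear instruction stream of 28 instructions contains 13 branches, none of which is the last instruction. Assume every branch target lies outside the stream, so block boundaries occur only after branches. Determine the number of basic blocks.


With no in-sequence branch targets, the leaders are the first instruction plus the instruction after each branch.
Number of basic blocks = branches + 1
= 13 + 1 = 14

14


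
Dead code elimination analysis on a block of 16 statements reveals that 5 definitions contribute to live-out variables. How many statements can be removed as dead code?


Dead code = total statements - live definitions
= 16 - 5 = 11

11


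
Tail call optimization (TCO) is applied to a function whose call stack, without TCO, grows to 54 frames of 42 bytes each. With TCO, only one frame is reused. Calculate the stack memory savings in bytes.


Without TCO: 54 * 42 = 2268 bytes
With TCO: reuse 1 frame = 42 bytes
Savings = 2268 - 42 = 2226

2226


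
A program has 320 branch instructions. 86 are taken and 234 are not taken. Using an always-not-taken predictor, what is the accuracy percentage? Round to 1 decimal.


Predictor: always-not-taken
Correct predictions = 234
Accuracy = 234 / 320 * 100 = 73.1%

73.1


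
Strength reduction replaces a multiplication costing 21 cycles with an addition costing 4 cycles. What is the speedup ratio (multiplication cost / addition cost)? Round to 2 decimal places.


Ratio = mult_cost / add_cost = 21 / 4 = 5.25

5.25


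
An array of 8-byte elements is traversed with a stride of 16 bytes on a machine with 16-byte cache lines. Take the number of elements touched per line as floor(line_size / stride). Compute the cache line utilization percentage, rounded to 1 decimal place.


Elements per cache line = floor(16 / 16) = 1
Bytes used = 1 * 8 = 8
Utilization = 8 / 16 * 100 = 50.0%

50.0


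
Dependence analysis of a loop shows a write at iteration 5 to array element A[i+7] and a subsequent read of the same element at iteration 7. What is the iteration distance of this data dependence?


Distance = read iteration - write iteration
= 7 - 5 = 2

2


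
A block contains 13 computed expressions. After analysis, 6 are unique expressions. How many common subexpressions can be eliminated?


CSE count = total expressions - unique expressions
= 13 - 6 = 7

7


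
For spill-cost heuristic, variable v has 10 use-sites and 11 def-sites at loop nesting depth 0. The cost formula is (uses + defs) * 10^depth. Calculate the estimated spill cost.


uses + defs = 10 + 11 = 21
10^0 = 1
Spill cost = 21 * 1 = 21

21


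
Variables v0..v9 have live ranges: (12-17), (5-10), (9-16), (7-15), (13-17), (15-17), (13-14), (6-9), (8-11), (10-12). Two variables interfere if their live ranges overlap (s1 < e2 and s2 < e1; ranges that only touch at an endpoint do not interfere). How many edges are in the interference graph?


Check all pairs for overlapping intervals.
Two intervals (s1,e1) and (s2,e2) overlap if s1 < e2 and s2 < e1.
v0 (12-17) vs v1..v9: overlaps v2, v3, v4, v5, v6 -> 5
v1 (5-10) vs v2..v9: overlaps v2, v3, v7, v8 -> 4
v2 (9-16) vs v3..v9: overlaps v3, v4, v5, v6, v8, v9 -> 6
v3 (7-15) vs v4..v9: overlaps v4, v6, v7, v8, v9 -> 5
v4 (13-17) vs v5..v9: overlaps v5, v6 -> 2
v5 (15-17) vs v6..v9: overlaps none -> 0
v6 (13-14) vs v7..v9: overlaps none -> 0
v7 (6-9) vs v8..v9: overlaps v8 -> 1
v8 (8-11) vs v9: overlaps v9 -> 1
Total overlapping pairs = 5 + 4 + 6 + 5 + 2 + 0 + 0 + 1 + 1 = 24

24


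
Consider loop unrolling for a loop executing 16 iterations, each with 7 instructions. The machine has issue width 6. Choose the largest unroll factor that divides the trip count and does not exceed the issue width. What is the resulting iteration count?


Largest divisor of 16 <= 6 is 4
New iterations = 16 / 4 = 4

4


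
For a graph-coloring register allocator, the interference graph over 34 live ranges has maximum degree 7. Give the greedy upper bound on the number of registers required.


Greedy coloring never needs more than (max_degree + 1) colors: when coloring a vertex, at most max_degree neighbors are already colored.
Upper bound = 7 + 1 = 8

8


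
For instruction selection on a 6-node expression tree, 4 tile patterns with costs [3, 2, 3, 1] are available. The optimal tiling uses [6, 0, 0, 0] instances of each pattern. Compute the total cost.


Total cost = sum(count_i * cost_i)
= 6*3 + 0*2 + 0*3 + 0*1
= 18

18


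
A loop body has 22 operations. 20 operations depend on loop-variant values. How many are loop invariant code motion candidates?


Invariant candidates = total - loop-dependent
= 22 - 20 = 2

2


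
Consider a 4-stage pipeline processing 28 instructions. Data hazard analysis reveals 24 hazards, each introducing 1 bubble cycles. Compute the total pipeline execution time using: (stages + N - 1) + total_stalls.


Base cycles = 4 + 28 - 1 = 31
Total stalls = 24 * 1 = 24
Total = 31 + 24 = 55

55


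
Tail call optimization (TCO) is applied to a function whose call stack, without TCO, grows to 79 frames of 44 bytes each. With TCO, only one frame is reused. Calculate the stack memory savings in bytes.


Without TCO: 79 * 44 = 3476 bytes
With TCO: reuse 1 frame = 44 bytes
Savings = 3476 - 44 = 3432

3432


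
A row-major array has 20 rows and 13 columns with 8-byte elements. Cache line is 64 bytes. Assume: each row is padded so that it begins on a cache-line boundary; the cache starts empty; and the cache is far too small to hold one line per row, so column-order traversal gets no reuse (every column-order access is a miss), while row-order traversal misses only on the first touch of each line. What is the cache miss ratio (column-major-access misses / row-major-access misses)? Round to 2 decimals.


Each row occupies 13 * 8 = 104 bytes and starts on a line boundary, so it spans ceil(104 / 64) = 2 cache lines.
Row-major traversal misses (one per line touched): 20 * ceil(13 * 8 / 64) = 40
Column-major traversal misses (no reuse, every access misses): 20 * 13 = 260
Ratio = 260 / 40 = 6.5

6.5


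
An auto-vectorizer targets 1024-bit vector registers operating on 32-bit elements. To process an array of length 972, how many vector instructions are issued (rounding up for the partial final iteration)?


Width = 1024 / 32 = 32 elements per vector op
Iterations = ceil(972 / 32) = 31

31


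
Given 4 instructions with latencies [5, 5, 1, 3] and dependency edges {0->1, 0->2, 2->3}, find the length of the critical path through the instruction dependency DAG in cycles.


Compute longest path through dependency graph: dist(Ik) = max over predecessors of dist + latency(Ik).
dist(I0) = latency 5 = 5
dist(I1) = dist(I0) + 5 = 5 + 5 = 10
dist(I2) = dist(I0) + 1 = 5 + 1 = 6
dist(I3) = dist(I2) + 3 = 6 + 3 = 9
Critical path = max dist = 10

10


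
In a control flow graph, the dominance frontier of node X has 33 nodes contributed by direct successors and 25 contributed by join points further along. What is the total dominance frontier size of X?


DF(X) = direct successor contributions + join point contributions
= 33 + 25 = 58

58


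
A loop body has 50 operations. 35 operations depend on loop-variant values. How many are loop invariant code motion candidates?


Invariant candidates = total - loop-dependent
= 50 - 35 = 15

15


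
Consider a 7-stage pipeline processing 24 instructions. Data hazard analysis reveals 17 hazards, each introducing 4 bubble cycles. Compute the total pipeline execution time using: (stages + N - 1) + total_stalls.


Base cycles = 7 + 24 - 1 = 30
Total stalls = 17 * 4 = 68
Total = 30 + 68 = 98

98


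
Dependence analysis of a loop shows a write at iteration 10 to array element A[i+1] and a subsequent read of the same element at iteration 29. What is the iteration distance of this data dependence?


Distance = read iteration - write iteration
= 29 - 10 = 19

19


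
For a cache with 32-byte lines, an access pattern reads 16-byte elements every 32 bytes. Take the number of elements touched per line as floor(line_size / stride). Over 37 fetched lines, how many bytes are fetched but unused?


Elements per line = floor(32 / 32) = 1
Bytes used per line = 1 * 16 = 16
Wasted per line = 32 - 16 = 16
Total wasted = 16 * 37 = 592

592


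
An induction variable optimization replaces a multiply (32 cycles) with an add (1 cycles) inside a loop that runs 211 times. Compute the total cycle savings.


Per-iteration saving = 32 - 1 = 31
Total saved = 211 * 31 = 6541

6541


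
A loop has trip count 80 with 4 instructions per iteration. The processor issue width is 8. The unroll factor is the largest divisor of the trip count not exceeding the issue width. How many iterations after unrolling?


Largest divisor of 80 <= 8 is 8
New iterations = 80 / 8 = 10

10


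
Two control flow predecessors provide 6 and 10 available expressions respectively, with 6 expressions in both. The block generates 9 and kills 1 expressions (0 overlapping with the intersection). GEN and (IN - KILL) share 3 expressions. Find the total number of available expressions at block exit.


IN = intersection of predecessors = 6
IN - KILL = 6 - 0 = 6
|OUT| = |GEN| + |IN - KILL| - |GEN ∩ (IN - KILL)| = 9 + 6 - 3 = 12

12


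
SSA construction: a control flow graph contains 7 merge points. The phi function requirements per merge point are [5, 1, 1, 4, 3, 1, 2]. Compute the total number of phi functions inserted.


Total phi functions = sum of phi functions at each join node
= 5 + 1 + 1 + 4 + 3 + 1 + 2 = 17

17


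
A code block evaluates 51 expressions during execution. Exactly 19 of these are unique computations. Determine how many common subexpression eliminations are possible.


CSE count = total expressions - unique expressions
= 51 - 19 = 32

32


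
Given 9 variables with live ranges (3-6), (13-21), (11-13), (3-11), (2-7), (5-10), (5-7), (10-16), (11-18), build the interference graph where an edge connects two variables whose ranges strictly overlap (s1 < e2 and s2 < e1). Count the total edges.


Check all pairs for overlapping intervals.
Two intervals (s1,e1) and (s2,e2) overlap if s1 < e2 and s2 < e1.
v0 (3-6) vs v1..v8: overlaps v3, v4, v5, v6 -> 4
v1 (13-21) vs v2..v8: overlaps v7, v8 -> 2
v2 (11-13) vs v3..v8: overlaps v7, v8 -> 2
v3 (3-11) vs v4..v8: overlaps v4, v5, v6, v7 -> 4
v4 (2-7) vs v5..v8: overlaps v5, v6 -> 2
v5 (5-10) vs v6..v8: overlaps v6 -> 1
v6 (5-7) vs v7..v8: overlaps none -> 0
v7 (10-16) vs v8: overlaps v8 -> 1
Total overlapping pairs = 4 + 2 + 2 + 4 + 2 + 1 + 0 + 1 = 16

16


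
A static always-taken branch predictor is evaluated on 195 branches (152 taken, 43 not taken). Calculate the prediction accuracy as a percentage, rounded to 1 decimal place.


Predictor: always-taken
Correct predictions = 152
Accuracy = 152 / 195 * 100 = 77.9%

77.9


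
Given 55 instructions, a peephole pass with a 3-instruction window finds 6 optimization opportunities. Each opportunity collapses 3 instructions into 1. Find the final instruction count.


Each match removes 2 instructions.
Total removed = 6 * 2 = 12
Remaining = 55 - 12 = 43

43


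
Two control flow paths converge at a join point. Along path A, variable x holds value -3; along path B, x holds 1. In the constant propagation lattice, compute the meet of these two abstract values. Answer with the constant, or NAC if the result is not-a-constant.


Meet operation: if both paths give the same constant, result is that constant; if they differ, result is NAC (not-a-constant).
Path A: -3, Path B: 1 -> differ
Result: not-a-constant -> NAC

NAC


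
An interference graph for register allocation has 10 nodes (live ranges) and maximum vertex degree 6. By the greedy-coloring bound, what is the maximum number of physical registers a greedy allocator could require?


Greedy coloring never needs more than (max_degree + 1) colors: when coloring a vertex, at most max_degree neighbors are already colored.
Upper bound = 6 + 1 = 7

7


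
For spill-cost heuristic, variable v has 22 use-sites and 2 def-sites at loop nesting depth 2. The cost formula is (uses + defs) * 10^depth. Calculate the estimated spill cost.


uses + defs = 22 + 2 = 24
10^2 = 100
Spill cost = 24 * 100 = 2400

2400


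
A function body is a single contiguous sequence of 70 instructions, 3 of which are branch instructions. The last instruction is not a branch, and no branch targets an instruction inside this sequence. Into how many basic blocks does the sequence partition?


With no in-sequence branch targets, the leaders are the first instruction plus the instruction after each branch.
Number of basic blocks = branches + 1
= 3 + 1 = 4

4


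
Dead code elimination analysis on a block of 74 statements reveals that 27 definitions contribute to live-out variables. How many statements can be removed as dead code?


Dead code = total statements - live definitions
= 74 - 27 = 47

47


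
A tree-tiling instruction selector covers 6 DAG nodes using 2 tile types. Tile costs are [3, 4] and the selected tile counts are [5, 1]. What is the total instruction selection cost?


Total cost = sum(count_i * cost_i)
= 5*3 + 1*4
= 19

19


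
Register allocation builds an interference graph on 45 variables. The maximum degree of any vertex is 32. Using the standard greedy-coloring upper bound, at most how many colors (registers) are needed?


Greedy coloring never needs more than (max_degree + 1) colors: when coloring a vertex, at most max_degree neighbors are already colored.
Upper bound = 32 + 1 = 33

33


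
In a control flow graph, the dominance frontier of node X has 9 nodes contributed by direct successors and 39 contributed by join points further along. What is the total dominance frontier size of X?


DF(X) = direct successor contributions + join point contributions
= 9 + 39 = 48

48


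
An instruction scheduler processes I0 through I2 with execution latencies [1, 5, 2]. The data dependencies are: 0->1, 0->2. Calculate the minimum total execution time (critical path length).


Compute longest path through dependency graph: dist(Ik) = max over predecessors of dist + latency(Ik).
dist(I0) = latency 1 = 1
dist(I1) = dist(I0) + 5 = 1 + 5 = 6
dist(I2) = dist(I0) + 2 = 1 + 2 = 3
Critical path = max dist = 6

6


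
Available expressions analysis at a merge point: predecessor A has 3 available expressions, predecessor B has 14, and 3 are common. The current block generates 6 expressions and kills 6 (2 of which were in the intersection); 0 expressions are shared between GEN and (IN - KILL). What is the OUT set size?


IN = intersection of predecessors = 3
IN - KILL = 3 - 2 = 1
|OUT| = |GEN| + |IN - KILL| - |GEN ∩ (IN - KILL)| = 6 + 1 - 0 = 7

7


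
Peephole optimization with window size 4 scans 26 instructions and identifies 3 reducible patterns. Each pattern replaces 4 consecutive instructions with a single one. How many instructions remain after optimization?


Each match removes 3 instructions.
Total removed = 3 * 3 = 9
Remaining = 26 - 9 = 17

17


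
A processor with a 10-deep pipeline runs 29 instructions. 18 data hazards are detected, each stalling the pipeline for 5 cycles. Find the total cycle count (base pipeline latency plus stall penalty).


Base cycles = 10 + 29 - 1 = 38
Total stalls = 18 * 5 = 90
Total = 38 + 90 = 128

128


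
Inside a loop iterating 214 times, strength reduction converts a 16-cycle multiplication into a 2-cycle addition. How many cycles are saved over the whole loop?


Per-iteration saving = 16 - 2 = 14
Total saved = 214 * 14 = 2996

2996


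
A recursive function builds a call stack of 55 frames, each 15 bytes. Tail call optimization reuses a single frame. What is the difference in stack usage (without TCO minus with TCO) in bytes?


Without TCO: 55 * 15 = 825 bytes
With TCO: reuse 1 frame = 15 bytes
Savings = 825 - 15 = 810

810


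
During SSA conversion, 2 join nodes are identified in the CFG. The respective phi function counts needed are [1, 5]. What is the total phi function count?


Total phi functions = sum of phi functions at each join node
= 1 + 5 = 6

6


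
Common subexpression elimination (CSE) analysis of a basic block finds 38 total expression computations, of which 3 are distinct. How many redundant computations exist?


CSE count = total expressions - unique expressions
= 38 - 3 = 35

35


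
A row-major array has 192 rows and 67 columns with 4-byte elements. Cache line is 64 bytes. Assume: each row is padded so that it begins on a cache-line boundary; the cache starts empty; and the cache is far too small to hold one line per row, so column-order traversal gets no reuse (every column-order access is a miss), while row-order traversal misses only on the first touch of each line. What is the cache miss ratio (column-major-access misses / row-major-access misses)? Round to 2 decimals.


Each row occupies 67 * 4 = 268 bytes and starts on a line boundary, so it spans ceil(268 / 64) = 5 cache lines.
Row-major traversal misses (one per line touched): 192 * ceil(67 * 4 / 64) = 960
Column-major traversal misses (no reuse, every access misses): 192 * 67 = 12864
Ratio = 12864 / 960 = 13.4

13.4


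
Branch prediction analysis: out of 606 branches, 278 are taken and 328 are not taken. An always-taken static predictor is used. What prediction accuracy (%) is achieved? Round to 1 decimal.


Predictor: always-taken
Correct predictions = 278
Accuracy = 278 / 606 * 100 = 45.9%

45.9


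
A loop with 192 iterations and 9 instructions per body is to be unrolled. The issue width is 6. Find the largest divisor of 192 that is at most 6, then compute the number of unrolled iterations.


Largest divisor of 192 <= 6 is 6
New iterations = 192 / 6 = 32

32


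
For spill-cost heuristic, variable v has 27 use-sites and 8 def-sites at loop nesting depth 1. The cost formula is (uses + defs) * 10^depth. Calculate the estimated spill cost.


uses + defs = 27 + 8 = 35
10^1 = 10
Spill cost = 35 * 10 = 350

350


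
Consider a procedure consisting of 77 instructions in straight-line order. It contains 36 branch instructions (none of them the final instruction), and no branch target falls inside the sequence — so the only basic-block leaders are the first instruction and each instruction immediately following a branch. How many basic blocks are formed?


With no in-sequence branch targets, the leaders are the first instruction plus the instruction after each branch.
Number of basic blocks = branches + 1
= 36 + 1 = 37

37


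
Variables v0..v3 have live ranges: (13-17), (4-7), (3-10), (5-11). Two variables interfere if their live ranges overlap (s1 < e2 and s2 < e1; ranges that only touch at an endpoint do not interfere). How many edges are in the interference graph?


Check all pairs for overlapping intervals.
Two intervals (s1,e1) and (s2,e2) overlap if s1 < e2 and s2 < e1.
v0 (13-17) vs v1..v3: overlaps none -> 0
v1 (4-7) vs v2..v3: overlaps v2, v3 -> 2
v2 (3-10) vs v3: overlaps v3 -> 1
Total overlapping pairs = 0 + 2 + 1 = 3

3


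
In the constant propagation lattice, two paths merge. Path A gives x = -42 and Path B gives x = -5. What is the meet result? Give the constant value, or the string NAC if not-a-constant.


Meet operation: if both paths give the same constant, result is that constant; if they differ, result is NAC (not-a-constant).
Path A: -42, Path B: -5 -> differ
Result: not-a-constant -> NAC

NAC


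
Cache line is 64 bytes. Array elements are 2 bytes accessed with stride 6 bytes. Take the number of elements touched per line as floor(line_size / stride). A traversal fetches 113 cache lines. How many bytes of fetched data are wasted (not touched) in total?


Elements per line = floor(64 / 6) = 10
Bytes used per line = 10 * 2 = 20
Wasted per line = 64 - 20 = 44
Total wasted = 44 * 113 = 4972

4972


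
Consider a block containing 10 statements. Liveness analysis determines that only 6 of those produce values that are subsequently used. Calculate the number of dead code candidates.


Dead code = total statements - live definitions
= 10 - 6 = 4

4


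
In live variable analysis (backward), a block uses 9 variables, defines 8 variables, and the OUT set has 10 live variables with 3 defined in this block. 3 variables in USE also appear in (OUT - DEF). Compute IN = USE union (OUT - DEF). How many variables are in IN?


OUT - DEF: 10 - 3 = 7
|IN| = |USE| + |OUT - DEF| - |USE ∩ (OUT - DEF)| = 9 + 7 - 3 = 13

13


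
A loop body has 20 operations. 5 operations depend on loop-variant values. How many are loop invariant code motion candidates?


Invariant candidates = total - loop-dependent
= 20 - 5 = 15

15


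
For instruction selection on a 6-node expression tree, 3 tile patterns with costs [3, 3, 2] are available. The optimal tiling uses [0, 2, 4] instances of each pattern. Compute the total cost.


Total cost = sum(count_i * cost_i)
= 0*3 + 2*3 + 4*2
= 14

14


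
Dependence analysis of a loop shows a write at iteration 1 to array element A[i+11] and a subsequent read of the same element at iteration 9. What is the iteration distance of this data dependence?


Distance = read iteration - write iteration
= 9 - 1 = 8

8


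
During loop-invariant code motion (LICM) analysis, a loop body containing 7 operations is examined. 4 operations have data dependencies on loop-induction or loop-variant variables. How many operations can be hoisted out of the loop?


Invariant candidates = total - loop-dependent
= 7 - 4 = 3

3


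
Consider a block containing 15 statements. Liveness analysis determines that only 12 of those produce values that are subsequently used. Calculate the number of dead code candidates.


Dead code = total statements - live definitions
= 15 - 12 = 3

3


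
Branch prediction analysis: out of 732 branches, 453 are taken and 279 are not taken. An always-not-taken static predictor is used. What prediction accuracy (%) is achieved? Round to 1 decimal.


Predictor: always-not-taken
Correct predictions = 279
Accuracy = 279 / 732 * 100 = 38.1%

38.1


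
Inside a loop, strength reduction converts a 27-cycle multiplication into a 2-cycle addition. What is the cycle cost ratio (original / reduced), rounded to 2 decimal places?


Ratio = mult_cost / add_cost = 27 / 2 = 13.5

13.5


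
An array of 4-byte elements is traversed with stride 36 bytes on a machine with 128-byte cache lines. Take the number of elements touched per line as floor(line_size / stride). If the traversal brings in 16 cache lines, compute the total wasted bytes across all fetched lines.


Elements per line = floor(128 / 36) = 3
Bytes used per line = 3 * 4 = 12
Wasted per line = 128 - 12 = 116
Total wasted = 116 * 16 = 1856

1856


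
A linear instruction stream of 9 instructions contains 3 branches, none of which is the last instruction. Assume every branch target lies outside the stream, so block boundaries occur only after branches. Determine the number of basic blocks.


With no in-sequence branch targets, the leaders are the first instruction plus the instruction after each branch.
Number of basic blocks = branches + 1
= 3 + 1 = 4

4


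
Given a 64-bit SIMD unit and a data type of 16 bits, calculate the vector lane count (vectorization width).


Width = SIMD bits / data type bits
= 64 / 16 = 4

4


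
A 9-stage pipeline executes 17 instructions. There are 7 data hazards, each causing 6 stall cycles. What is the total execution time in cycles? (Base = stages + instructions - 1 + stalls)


Base cycles = 9 + 17 - 1 = 25
Total stalls = 7 * 6 = 42
Total = 25 + 42 = 67

67


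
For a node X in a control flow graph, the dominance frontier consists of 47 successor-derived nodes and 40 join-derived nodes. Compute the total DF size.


DF(X) = direct successor contributions + join point contributions
= 47 + 40 = 87

87


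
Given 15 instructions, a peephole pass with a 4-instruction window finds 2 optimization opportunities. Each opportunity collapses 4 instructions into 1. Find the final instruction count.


Each match removes 3 instructions.
Total removed = 2 * 3 = 6
Remaining = 15 - 6 = 9

9


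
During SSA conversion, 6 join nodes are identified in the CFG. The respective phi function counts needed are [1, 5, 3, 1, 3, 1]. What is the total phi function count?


Total phi functions = sum of phi functions at each join node
= 1 + 5 + 3 + 1 + 3 + 1 = 14

14


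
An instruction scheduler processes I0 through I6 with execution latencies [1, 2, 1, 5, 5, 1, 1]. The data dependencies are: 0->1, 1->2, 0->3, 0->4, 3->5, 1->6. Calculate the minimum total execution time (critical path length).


Compute longest path through dependency graph: dist(Ik) = max over predecessors of dist + latency(Ik).
dist(I0) = latency 1 = 1
dist(I1) = dist(I0) + 2 = 1 + 2 = 3
dist(I2) = dist(I1) + 1 = 3 + 1 = 4
dist(I3) = dist(I0) + 5 = 1 + 5 = 6
dist(I4) = dist(I0) + 5 = 1 + 5 = 6
dist(I5) = dist(I3) + 1 = 6 + 1 = 7
dist(I6) = dist(I1) + 1 = 3 + 1 = 4
Critical path = max dist = 7

7


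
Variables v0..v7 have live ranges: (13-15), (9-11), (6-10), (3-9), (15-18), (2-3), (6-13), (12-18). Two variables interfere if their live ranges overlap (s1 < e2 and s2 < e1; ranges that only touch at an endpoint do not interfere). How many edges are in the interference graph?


Check all pairs for overlapping intervals.
Two intervals (s1,e1) and (s2,e2) overlap if s1 < e2 and s2 < e1.
v0 (13-15) vs v1..v7: overlaps v7 -> 1
v1 (9-11) vs v2..v7: overlaps v2, v6 -> 2
v2 (6-10) vs v3..v7: overlaps v3, v6 -> 2
v3 (3-9) vs v4..v7: overlaps v6 -> 1
v4 (15-18) vs v5..v7: overlaps v7 -> 1
v5 (2-3) vs v6..v7: overlaps none -> 0
v6 (6-13) vs v7: overlaps v7 -> 1
Total overlapping pairs = 1 + 2 + 2 + 1 + 1 + 0 + 1 = 8

8


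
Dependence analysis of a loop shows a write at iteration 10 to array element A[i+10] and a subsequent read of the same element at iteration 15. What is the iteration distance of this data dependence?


Distance = read iteration - write iteration
= 15 - 10 = 5

5


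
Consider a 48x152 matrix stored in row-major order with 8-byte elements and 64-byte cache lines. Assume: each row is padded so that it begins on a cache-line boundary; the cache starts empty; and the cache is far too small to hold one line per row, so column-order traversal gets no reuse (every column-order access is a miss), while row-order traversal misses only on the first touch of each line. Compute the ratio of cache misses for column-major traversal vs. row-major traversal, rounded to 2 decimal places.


Each row occupies 152 * 8 = 1216 bytes and starts on a line boundary, so it spans ceil(1216 / 64) = 19 cache lines.
Row-major traversal misses (one per line touched): 48 * ceil(152 * 8 / 64) = 912
Column-major traversal misses (no reuse, every access misses): 48 * 152 = 7296
Ratio = 7296 / 912 = 8.0

8.0


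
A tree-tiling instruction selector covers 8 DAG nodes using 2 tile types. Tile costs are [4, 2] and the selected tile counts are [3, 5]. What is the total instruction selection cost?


Total cost = sum(count_i * cost_i)
= 3*4 + 5*2
= 22

22


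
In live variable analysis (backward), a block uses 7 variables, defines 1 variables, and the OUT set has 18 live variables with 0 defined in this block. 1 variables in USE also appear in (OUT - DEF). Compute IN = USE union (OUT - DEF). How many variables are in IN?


OUT - DEF: 18 - 0 = 18
|IN| = |USE| + |OUT - DEF| - |USE ∩ (OUT - DEF)| = 7 + 18 - 1 = 24

24


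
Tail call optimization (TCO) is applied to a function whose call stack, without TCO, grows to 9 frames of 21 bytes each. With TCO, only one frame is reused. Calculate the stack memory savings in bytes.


Without TCO: 9 * 21 = 189 bytes
With TCO: reuse 1 frame = 21 bytes
Savings = 189 - 21 = 168

168


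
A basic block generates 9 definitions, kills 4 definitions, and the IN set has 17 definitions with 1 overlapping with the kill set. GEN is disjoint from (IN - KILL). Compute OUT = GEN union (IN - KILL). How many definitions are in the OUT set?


IN - KILL: 17 - 1 = 16 surviving definitions
OUT = GEN + surviving = 9 + 16 = 25

25


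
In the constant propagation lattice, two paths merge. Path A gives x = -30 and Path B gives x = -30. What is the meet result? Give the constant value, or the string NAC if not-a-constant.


Meet operation: if both paths give the same constant, result is that constant; if they differ, result is NAC (not-a-constant).
Path A: -30, Path B: -30 -> equal
Result: constant -> -30

-30


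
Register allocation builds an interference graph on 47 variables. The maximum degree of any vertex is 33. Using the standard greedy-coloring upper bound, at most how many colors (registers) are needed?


Greedy coloring never needs more than (max_degree + 1) colors: when coloring a vertex, at most max_degree neighbors are already colored.
Upper bound = 33 + 1 = 34

34


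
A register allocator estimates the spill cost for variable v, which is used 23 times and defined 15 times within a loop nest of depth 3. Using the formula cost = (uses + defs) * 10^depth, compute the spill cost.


uses + defs = 23 + 15 = 38
10^3 = 1000
Spill cost = 38 * 1000 = 38000

38000


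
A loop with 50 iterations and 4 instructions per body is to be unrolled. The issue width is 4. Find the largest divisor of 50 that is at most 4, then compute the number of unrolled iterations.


Largest divisor of 50 <= 4 is 2
New iterations = 50 / 2 = 25

25


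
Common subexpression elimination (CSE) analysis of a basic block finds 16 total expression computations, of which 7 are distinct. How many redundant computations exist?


CSE count = total expressions - unique expressions
= 16 - 7 = 9

9
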